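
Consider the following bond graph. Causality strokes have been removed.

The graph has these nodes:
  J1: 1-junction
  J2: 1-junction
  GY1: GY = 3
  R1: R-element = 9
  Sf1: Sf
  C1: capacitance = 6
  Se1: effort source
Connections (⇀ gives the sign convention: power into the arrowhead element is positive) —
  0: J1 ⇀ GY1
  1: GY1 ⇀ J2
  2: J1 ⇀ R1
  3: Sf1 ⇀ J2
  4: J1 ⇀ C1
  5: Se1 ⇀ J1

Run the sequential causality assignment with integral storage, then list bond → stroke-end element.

bond 3 stroke→Sf1  (source Sf1 imposes f)
bond 5 stroke→J1  (Se1 fixes effort; stroke away)
bond 1 stroke→J2  (J2 flow already set via bond 3)
bond 0 stroke→J1  (GY1: gyrator matches bond 1)
bond 4 stroke→J1  (C1: C, integral causality)
bond 2 stroke→R1  (J1 needs exactly one f-in)

β0 stroke→J1
β1 stroke→J2
β2 stroke→R1
β3 stroke→Sf1
β4 stroke→J1
β5 stroke→J1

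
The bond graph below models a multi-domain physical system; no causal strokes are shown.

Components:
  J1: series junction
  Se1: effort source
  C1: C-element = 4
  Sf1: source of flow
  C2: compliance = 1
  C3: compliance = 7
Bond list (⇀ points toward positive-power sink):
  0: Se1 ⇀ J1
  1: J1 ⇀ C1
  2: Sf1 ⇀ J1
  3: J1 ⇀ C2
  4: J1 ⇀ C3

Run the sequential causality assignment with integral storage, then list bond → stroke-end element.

β0 stroke at J1  (source Se1 imposes e)
β2 stroke at Sf1  (source Sf1 imposes f)
β1 stroke at J1  (J1 flow already set via bond 2)
β3 stroke at J1  (1-jn J1 has f-setter on 2)
β4 stroke at J1  (J1: bond 2 brought flow, rest push out)

#0 stroke→J1
#1 stroke→J1
#2 stroke→Sf1
#3 stroke→J1
#4 stroke→J1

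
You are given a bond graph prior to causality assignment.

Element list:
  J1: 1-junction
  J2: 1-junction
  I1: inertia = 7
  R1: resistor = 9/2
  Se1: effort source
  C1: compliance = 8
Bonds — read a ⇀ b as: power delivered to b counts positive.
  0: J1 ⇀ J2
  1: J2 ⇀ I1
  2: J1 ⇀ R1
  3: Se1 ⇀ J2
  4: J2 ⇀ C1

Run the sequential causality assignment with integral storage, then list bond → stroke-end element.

#3 →J2  (Se1: effort source, stroke at far end)
#1 →I1  (I1: I, integral causality)
#0 →J2  (J2 flow already set via bond 1)
#4 →J2  (1-jn J2 has f-setter on 1)
#2 →J1  (1-jn J1 has f-setter on 0)

bond 0 stroke→J2
bond 1 stroke→I1
bond 2 stroke→J1
bond 3 stroke→J2
bond 4 stroke→J2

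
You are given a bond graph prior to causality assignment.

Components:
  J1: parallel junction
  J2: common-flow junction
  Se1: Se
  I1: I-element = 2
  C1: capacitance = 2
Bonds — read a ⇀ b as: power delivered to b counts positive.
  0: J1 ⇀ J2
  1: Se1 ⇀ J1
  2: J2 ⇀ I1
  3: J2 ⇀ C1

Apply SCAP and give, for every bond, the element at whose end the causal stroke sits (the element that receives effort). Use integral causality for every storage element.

bond 0 stroke at J2
bond 1 stroke at J1
bond 2 stroke at I1
bond 3 stroke at J2

bond 1 |J1  (source Se1 imposes e)
bond 0 |J2  (common-e at J1 fixed by 1)
bond 2 |I1  (I1 outputs flow p/I1)
bond 3 |J2  (1-jn J2 has f-setter on 2)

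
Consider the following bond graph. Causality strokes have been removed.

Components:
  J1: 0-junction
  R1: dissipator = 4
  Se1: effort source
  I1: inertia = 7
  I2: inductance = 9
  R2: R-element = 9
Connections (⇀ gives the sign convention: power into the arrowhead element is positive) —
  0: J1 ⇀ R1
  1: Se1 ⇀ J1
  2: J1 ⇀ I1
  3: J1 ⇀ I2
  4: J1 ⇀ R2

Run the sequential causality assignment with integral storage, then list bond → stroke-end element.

#1 →J1  (Se1: effort source, stroke at far end)
#0 →R1  (J1 effort already set via bond 1)
#2 →I1  (J1: bond 1 brought effort, rest push out)
#3 →I2  (J1: bond 1 brought effort, rest push out)
#4 →R2  (0-jn J1 has e-setter on 1)

β0 |R1
β1 |J1
β2 |I1
β3 |I2
β4 |R2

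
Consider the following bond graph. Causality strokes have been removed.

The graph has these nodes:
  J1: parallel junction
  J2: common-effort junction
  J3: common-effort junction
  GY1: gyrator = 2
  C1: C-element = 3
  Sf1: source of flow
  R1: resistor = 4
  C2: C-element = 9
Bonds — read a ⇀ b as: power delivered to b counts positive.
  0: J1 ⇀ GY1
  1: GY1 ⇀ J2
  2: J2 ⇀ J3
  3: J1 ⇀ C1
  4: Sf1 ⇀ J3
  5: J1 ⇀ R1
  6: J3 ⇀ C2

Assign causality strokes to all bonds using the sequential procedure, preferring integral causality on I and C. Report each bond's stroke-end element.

b0 stroke→GY1
b1 stroke→GY1
b2 stroke→J2
b3 stroke→J1
b4 stroke→Sf1
b5 stroke→R1
b6 stroke→J3

b4 stroke→Sf1  (source Sf1 imposes f)
b3 stroke→J1  (prefer integral on C1)
b0 stroke→GY1  (0-jn J1 has e-setter on 3)
b5 stroke→R1  (J1: bond 3 brought effort, rest push out)
b1 stroke→GY1  (GY GY1: same side as bond 0)
b2 stroke→J2  (J2 needs exactly one e-in)
b6 stroke→J3  (only one effort-in slot at J3)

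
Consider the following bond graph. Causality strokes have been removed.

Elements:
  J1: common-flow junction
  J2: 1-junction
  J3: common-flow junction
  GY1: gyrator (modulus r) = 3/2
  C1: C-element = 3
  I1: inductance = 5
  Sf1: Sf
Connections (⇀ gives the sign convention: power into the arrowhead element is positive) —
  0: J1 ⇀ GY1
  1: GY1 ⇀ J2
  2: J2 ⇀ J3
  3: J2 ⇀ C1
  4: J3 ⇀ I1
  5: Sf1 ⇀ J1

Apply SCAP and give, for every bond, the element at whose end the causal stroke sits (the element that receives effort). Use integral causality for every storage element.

b0 →J1
b1 →J2
b2 →J3
b3 →J2
b4 →I1
b5 →Sf1

β5 |Sf1  (Sf1: flow source, stroke at near end)
β0 |J1  (J1 flow already set via bond 5)
β1 |J2  (GY GY1: same side as bond 0)
β3 |J2  (C1: C, integral causality)
β2 |J3  (J2: last free bond brings flow in)
β4 |I1  (only one flow-in slot at J3)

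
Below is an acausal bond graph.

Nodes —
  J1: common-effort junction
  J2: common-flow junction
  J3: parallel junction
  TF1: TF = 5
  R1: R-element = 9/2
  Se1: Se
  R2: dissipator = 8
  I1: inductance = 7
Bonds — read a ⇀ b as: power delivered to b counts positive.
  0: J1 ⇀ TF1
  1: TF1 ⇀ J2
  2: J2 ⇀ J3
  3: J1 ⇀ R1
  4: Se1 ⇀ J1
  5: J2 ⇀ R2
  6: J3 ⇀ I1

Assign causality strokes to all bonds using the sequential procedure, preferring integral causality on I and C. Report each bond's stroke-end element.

b0 stroke at TF1
b1 stroke at J2
b2 stroke at J3
b3 stroke at R1
b4 stroke at J1
b5 stroke at J2
b6 stroke at I1

b4 stroke→J1  (Se1 (Se) sets effort on bond)
b0 stroke→TF1  (J1 effort already set via bond 4)
b3 stroke→R1  (J1 effort already set via bond 4)
b1 stroke→J2  (through TF1, causality passes straight; one stroke at TF1)
b6 stroke→I1  (I1 outputs flow p/I1)
b2 stroke→J3  (J3 needs exactly one e-in)
b5 stroke→J2  (J2: bond 2 brought flow, rest push out)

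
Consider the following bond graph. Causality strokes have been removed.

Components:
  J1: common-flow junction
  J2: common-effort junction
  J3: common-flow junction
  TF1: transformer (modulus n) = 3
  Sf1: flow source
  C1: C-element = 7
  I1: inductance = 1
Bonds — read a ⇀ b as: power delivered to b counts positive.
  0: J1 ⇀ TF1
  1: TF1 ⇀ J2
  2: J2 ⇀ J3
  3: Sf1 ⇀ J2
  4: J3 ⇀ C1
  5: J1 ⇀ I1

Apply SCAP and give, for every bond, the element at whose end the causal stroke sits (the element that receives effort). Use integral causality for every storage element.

b3 |Sf1  (Sf1 fixes flow; stroke at Sf1)
b4 |J3  (C1 outputs effort q/C1)
b2 |J2  (J3: last free bond brings flow in)
b1 |TF1  (0-jn J2 has e-setter on 2)
b0 |J1  (TF1: transformer flips bond 1)
b5 |I1  (closing 1-jn rule on J1)

#0 →J1
#1 →TF1
#2 →J2
#3 →Sf1
#4 →J3
#5 →I1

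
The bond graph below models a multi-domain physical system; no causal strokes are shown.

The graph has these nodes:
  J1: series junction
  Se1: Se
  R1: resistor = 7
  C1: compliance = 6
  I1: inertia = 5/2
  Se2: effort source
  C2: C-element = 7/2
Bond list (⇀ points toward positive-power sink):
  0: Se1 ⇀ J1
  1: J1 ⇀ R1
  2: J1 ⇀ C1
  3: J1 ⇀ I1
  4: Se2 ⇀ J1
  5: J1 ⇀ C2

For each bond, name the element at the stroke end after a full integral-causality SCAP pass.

β0 stroke→J1
β1 stroke→J1
β2 stroke→J1
β3 stroke→I1
β4 stroke→J1
β5 stroke→J1

#0 →J1  (Se1 (Se) sets effort on bond)
#4 →J1  (source Se2 imposes e)
#2 →J1  (C1 integral (e out))
#3 →I1  (I1 integral (f out))
#1 →J1  (1-jn J1 has f-setter on 3)
#5 →J1  (J1: bond 3 brought flow, rest push out)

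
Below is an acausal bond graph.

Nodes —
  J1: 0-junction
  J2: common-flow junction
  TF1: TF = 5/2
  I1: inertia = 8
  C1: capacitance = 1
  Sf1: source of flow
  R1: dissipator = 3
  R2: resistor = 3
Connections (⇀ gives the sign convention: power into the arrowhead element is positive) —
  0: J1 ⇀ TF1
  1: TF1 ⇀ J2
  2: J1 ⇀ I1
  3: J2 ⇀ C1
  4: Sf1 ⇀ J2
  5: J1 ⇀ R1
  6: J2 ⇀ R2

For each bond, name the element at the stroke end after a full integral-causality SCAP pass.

bond 0 |TF1
bond 1 |J2
bond 2 |I1
bond 3 |J2
bond 4 |Sf1
bond 5 |J1
bond 6 |J2

b4 stroke→Sf1  (Sf1 (Sf) sets flow on bond)
b1 stroke→J2  (J2 flow already set via bond 4)
b3 stroke→J2  (common-f at J2 fixed by 4)
b6 stroke→J2  (common-f at J2 fixed by 4)
b0 stroke→TF1  (through TF1, causality passes straight; one stroke at TF1)
b2 stroke→I1  (I1 outputs flow p/I1)
b5 stroke→J1  (only one effort-in slot at J1)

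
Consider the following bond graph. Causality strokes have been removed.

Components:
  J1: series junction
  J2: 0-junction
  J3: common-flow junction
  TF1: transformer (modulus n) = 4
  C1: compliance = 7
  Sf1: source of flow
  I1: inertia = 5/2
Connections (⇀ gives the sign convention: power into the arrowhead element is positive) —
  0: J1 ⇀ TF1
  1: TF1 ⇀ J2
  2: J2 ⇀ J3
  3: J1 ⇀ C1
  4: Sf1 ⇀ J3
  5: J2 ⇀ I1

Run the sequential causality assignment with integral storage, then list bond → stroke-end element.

bond 4 stroke at Sf1  (Sf1: flow source, stroke at near end)
bond 2 stroke at J3  (common-f at J3 fixed by 4)
bond 3 stroke at J1  (C1: C, integral causality)
bond 0 stroke at TF1  (only one flow-in slot at J1)
bond 1 stroke at J2  (through TF1, causality passes straight; one stroke at TF1)
bond 5 stroke at I1  (J2: bond 1 brought effort, rest push out)

b0 |TF1
b1 |J2
b2 |J3
b3 |J1
b4 |Sf1
b5 |I1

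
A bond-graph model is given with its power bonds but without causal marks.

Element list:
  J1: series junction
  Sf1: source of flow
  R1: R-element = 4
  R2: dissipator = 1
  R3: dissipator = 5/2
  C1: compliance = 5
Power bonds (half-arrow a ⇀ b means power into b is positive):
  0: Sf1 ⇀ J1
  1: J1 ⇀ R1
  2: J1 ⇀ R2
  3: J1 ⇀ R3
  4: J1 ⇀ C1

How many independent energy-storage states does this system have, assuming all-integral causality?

1  (C1 all integral)

β0 stroke→Sf1  (Sf1: flow source, stroke at near end)
β1 stroke→J1  (J1 flow already set via bond 0)
β2 stroke→J1  (J1 flow already set via bond 0)
β3 stroke→J1  (J1 flow already set via bond 0)
β4 stroke→J1  (J1 flow already set via bond 0)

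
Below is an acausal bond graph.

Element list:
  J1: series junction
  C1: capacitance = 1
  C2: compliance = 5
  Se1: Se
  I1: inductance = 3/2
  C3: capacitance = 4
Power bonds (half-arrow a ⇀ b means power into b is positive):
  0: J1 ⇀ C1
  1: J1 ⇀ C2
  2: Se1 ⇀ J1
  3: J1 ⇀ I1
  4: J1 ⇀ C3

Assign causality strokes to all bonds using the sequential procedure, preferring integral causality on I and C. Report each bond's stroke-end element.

#0 stroke→J1
#1 stroke→J1
#2 stroke→J1
#3 stroke→I1
#4 stroke→J1

b2 →J1  (Se1 (Se) sets effort on bond)
b0 →J1  (C1 outputs effort q/C1)
b1 →J1  (prefer integral on C2)
b3 →I1  (prefer integral on I1)
b4 →J1  (1-jn J1 has f-setter on 3)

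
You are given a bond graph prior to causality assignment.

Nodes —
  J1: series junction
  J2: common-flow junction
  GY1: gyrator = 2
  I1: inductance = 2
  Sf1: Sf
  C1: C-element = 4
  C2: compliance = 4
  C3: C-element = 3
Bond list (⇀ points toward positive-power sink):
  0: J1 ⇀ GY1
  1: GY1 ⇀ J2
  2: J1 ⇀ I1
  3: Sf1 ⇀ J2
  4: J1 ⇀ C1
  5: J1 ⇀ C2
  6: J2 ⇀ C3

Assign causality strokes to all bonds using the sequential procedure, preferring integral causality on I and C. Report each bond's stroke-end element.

#3 →Sf1  (Sf1 fixes flow; stroke at Sf1)
#1 →J2  (J2 flow already set via bond 3)
#6 →J2  (J2 flow already set via bond 3)
#0 →J1  (through GY1, causality inverts; strokes same side of GY1)
#2 →I1  (I1: I, integral causality)
#4 →J1  (common-f at J1 fixed by 2)
#5 →J1  (1-jn J1 has f-setter on 2)

#0 →J1
#1 →J2
#2 →I1
#3 →Sf1
#4 →J1
#5 →J1
#6 →J2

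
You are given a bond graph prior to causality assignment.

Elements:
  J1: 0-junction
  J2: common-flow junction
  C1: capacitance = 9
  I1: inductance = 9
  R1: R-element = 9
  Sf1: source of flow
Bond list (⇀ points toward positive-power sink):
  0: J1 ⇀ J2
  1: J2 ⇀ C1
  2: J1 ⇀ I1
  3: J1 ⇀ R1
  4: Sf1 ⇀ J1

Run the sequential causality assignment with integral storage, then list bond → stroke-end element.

β0 stroke→J1
β1 stroke→J2
β2 stroke→I1
β3 stroke→R1
β4 stroke→Sf1

#4 |Sf1  (Sf1: flow source, stroke at near end)
#1 |J2  (C1 integral (e out))
#0 |J1  (J2 needs exactly one f-in)
#2 |I1  (common-e at J1 fixed by 0)
#3 |R1  (common-e at J1 fixed by 0)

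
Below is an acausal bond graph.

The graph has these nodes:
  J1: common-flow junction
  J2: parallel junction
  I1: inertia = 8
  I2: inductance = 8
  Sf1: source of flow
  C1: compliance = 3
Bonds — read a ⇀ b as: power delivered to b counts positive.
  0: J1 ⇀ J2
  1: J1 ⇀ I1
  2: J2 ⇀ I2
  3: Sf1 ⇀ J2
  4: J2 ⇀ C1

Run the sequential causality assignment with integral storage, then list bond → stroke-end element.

#0 →J1
#1 →I1
#2 →I2
#3 →Sf1
#4 →J2

b3 stroke→Sf1  (source Sf1 imposes f)
b1 stroke→I1  (I1 integral (f out))
b0 stroke→J1  (J1 flow already set via bond 1)
b2 stroke→I2  (I2 integral (f out))
b4 stroke→J2  (only one effort-in slot at J2)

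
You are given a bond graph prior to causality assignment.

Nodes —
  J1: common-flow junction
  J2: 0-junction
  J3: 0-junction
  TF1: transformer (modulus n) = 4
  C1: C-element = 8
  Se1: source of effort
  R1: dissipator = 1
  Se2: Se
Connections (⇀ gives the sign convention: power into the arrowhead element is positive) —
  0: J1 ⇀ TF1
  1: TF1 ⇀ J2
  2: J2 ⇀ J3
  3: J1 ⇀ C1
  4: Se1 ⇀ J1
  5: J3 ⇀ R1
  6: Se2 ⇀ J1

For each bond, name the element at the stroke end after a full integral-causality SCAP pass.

β0 |TF1
β1 |J2
β2 |J3
β3 |J1
β4 |J1
β5 |R1
β6 |J1

b4 →J1  (Se1: effort source, stroke at far end)
b6 →J1  (Se2: effort source, stroke at far end)
b3 →J1  (C1 integral (e out))
b0 →TF1  (J1: last free bond brings flow in)
b1 →J2  (TF1 one-in-one-out from 0)
b2 →J3  (J2 effort already set via bond 1)
b5 →R1  (common-e at J3 fixed by 2)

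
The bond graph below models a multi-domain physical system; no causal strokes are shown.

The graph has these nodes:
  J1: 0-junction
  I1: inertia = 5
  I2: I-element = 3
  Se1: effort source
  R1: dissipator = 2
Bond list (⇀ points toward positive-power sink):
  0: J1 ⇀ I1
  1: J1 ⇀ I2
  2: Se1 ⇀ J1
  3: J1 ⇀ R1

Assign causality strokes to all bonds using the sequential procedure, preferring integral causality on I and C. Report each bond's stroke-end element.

β0 →I1
β1 →I2
β2 →J1
β3 →R1

β2 stroke at J1  (source Se1 imposes e)
β0 stroke at I1  (J1 effort already set via bond 2)
β1 stroke at I2  (J1: bond 2 brought effort, rest push out)
β3 stroke at R1  (common-e at J1 fixed by 2)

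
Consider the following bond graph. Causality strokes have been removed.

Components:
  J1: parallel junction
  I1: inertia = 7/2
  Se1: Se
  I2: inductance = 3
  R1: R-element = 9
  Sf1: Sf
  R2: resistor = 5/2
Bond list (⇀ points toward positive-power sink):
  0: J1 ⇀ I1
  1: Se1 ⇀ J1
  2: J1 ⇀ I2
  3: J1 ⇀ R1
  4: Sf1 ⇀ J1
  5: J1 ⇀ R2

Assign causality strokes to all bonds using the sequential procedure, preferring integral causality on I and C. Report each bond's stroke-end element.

b0 stroke→I1
b1 stroke→J1
b2 stroke→I2
b3 stroke→R1
b4 stroke→Sf1
b5 stroke→R2

bond 1 |J1  (source Se1 imposes e)
bond 4 |Sf1  (Sf1 (Sf) sets flow on bond)
bond 0 |I1  (J1: bond 1 brought effort, rest push out)
bond 2 |I2  (J1 effort already set via bond 1)
bond 3 |R1  (J1 effort already set via bond 1)
bond 5 |R2  (common-e at J1 fixed by 1)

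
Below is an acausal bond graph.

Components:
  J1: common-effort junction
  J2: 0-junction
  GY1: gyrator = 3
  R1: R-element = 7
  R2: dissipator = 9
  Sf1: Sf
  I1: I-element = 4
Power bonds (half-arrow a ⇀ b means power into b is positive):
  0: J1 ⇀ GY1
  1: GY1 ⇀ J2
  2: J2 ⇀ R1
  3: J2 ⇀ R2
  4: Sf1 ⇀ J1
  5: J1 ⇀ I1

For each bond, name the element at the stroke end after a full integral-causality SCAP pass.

b4 |Sf1  (Sf1 fixes flow; stroke at Sf1)
b5 |I1  (I1 outputs flow p/I1)
b0 |J1  (J1 needs exactly one e-in)
b1 |J2  (GY1 both-in/both-out from 0)
b2 |R1  (common-e at J2 fixed by 1)
b3 |R2  (0-jn J2 has e-setter on 1)

#0 →J1
#1 →J2
#2 →R1
#3 →R2
#4 →Sf1
#5 →I1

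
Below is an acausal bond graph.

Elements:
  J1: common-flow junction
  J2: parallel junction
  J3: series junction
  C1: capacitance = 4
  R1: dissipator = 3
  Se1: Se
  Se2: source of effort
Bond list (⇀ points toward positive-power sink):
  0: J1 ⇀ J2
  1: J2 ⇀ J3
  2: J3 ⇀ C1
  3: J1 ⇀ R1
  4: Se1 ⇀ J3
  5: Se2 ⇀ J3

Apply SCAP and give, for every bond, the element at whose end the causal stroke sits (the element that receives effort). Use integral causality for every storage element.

β0 →J1
β1 →J2
β2 →J3
β3 →R1
β4 →J3
β5 →J3

β4 stroke at J3  (Se1: effort source, stroke at far end)
β5 stroke at J3  (Se2 fixes effort; stroke away)
β2 stroke at J3  (C1 integral (e out))
β1 stroke at J2  (J3: last free bond brings flow in)
β0 stroke at J1  (J2 effort already set via bond 1)
β3 stroke at R1  (J1: last free bond brings flow in)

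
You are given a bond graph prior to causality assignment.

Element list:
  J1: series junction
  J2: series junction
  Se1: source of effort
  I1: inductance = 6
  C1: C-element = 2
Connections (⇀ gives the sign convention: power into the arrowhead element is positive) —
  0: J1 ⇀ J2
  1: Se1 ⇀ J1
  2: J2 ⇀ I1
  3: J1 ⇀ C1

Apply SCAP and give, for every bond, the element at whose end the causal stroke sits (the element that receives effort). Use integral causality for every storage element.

bond 1 →J1  (Se1 (Se) sets effort on bond)
bond 2 →I1  (I1: I, integral causality)
bond 0 →J2  (J2 flow already set via bond 2)
bond 3 →J1  (common-f at J1 fixed by 0)

b0 |J2
b1 |J1
b2 |I1
b3 |J1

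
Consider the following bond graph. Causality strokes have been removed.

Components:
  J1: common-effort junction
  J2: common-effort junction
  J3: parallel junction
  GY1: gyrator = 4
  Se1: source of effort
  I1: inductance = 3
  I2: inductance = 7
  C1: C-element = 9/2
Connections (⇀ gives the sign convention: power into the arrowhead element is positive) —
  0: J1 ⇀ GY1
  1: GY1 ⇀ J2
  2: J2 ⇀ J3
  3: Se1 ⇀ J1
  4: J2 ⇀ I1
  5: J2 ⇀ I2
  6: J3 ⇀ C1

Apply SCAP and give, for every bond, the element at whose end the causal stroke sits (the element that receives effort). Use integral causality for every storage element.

#0 →GY1
#1 →GY1
#2 →J2
#3 →J1
#4 →I1
#5 →I2
#6 →J3

#3 |J1  (Se1 (Se) sets effort on bond)
#0 |GY1  (J1: bond 3 brought effort, rest push out)
#1 |GY1  (GY GY1: same side as bond 0)
#4 |I1  (I1: I, integral causality)
#5 |I2  (I2: I, integral causality)
#2 |J2  (J2 needs exactly one e-in)
#6 |J3  (J3: last free bond brings effort in)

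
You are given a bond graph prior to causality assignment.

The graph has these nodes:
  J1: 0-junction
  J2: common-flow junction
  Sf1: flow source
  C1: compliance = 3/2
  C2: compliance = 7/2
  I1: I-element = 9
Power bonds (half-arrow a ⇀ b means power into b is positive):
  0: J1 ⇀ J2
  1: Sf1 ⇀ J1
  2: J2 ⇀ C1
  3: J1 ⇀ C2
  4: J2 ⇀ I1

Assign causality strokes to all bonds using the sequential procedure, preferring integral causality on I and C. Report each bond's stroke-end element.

bond 0 stroke→J2
bond 1 stroke→Sf1
bond 2 stroke→J2
bond 3 stroke→J1
bond 4 stroke→I1

#1 stroke→Sf1  (Sf1 (Sf) sets flow on bond)
#2 stroke→J2  (C1 outputs effort q/C1)
#3 stroke→J1  (C2 outputs effort q/C2)
#0 stroke→J2  (0-jn J1 has e-setter on 3)
#4 stroke→I1  (closing 1-jn rule on J2)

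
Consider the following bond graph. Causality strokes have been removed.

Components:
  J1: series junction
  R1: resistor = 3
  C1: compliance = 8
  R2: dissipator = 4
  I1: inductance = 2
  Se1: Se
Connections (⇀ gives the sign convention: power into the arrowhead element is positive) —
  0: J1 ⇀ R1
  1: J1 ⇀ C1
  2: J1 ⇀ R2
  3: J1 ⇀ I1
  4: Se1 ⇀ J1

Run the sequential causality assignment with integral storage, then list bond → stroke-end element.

#0 stroke→J1
#1 stroke→J1
#2 stroke→J1
#3 stroke→I1
#4 stroke→J1

#4 →J1  (Se1 (Se) sets effort on bond)
#1 →J1  (C1 outputs effort q/C1)
#3 →I1  (I1 outputs flow p/I1)
#0 →J1  (common-f at J1 fixed by 3)
#2 →J1  (common-f at J1 fixed by 3)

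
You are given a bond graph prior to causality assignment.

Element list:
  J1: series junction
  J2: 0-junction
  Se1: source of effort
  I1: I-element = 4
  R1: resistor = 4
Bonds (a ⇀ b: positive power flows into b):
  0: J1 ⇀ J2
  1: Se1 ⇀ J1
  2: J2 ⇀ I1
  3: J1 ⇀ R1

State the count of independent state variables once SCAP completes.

β1 →J1  (Se1 (Se) sets effort on bond)
β2 →I1  (I1 integral (f out))
β0 →J2  (J2 needs exactly one e-in)
β3 →J1  (J1 flow already set via bond 0)

1  (I1 all integral)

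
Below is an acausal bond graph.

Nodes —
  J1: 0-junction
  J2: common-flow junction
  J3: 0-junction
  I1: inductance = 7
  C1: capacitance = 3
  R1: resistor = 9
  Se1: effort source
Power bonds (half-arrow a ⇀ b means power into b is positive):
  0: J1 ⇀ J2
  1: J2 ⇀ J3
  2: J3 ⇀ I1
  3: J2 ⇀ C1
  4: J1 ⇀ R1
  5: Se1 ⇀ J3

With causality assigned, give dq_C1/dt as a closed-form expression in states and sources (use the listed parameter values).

dq_C1/dt = -E_Se1/9 - q_C1/27

bond 5 →J3  (source Se1 imposes e)
bond 1 →J2  (common-e at J3 fixed by 5)
bond 2 →I1  (J3: bond 5 brought effort, rest push out)
bond 3 →J2  (C1 integral (e out))
bond 0 →J1  (only one flow-in slot at J2)
bond 4 →R1  (common-e at J1 fixed by 0)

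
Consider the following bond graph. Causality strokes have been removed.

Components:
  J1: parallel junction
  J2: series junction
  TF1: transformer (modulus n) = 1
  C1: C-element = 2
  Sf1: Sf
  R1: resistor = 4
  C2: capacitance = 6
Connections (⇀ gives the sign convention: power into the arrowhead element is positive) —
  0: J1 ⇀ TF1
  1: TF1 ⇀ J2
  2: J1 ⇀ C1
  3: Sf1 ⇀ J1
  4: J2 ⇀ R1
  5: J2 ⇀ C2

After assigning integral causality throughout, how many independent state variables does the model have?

b3 →Sf1  (Sf1 (Sf) sets flow on bond)
b2 →J1  (C1: C, integral causality)
b0 →TF1  (0-jn J1 has e-setter on 2)
b1 →J2  (TF1: transformer flips bond 0)
b5 →J2  (C2 integral (e out))
b4 →R1  (closing 1-jn rule on J2)

2  (C1, C2 all integral)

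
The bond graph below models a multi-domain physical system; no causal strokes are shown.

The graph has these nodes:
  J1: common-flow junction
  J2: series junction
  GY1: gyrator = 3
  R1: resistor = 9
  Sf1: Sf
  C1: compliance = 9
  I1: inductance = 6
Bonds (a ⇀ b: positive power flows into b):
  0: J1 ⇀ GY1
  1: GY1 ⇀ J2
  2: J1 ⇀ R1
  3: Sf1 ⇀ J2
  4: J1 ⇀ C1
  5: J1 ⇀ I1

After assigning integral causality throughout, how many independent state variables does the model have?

2  (C1, I1 all integral)

bond 3 stroke→Sf1  (Sf1 (Sf) sets flow on bond)
bond 1 stroke→J2  (J2: bond 3 brought flow, rest push out)
bond 0 stroke→J1  (GY1: gyrator matches bond 1)
bond 4 stroke→J1  (prefer integral on C1)
bond 5 stroke→I1  (I1: I, integral causality)
bond 2 stroke→J1  (common-f at J1 fixed by 5)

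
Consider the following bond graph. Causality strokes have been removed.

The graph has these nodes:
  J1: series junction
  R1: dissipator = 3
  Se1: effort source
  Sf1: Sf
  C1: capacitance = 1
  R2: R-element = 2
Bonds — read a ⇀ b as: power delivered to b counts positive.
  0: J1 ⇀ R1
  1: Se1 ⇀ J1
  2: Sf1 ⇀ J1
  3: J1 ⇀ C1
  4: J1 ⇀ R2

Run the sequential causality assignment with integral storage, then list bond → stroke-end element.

β0 →J1
β1 →J1
β2 →Sf1
β3 →J1
β4 →J1

b1 →J1  (Se1: effort source, stroke at far end)
b2 →Sf1  (Sf1 fixes flow; stroke at Sf1)
b0 →J1  (J1 flow already set via bond 2)
b3 →J1  (common-f at J1 fixed by 2)
b4 →J1  (J1 flow already set via bond 2)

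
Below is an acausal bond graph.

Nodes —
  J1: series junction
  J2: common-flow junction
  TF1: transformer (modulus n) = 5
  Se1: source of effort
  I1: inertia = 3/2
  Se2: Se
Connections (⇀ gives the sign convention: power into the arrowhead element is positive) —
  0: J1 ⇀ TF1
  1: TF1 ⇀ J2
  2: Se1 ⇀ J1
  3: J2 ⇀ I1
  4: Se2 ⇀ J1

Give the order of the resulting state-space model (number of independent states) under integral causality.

β2 |J1  (source Se1 imposes e)
β4 |J1  (source Se2 imposes e)
β0 |TF1  (closing 1-jn rule on J1)
β1 |J2  (through TF1, causality passes straight; one stroke at TF1)
β3 |I1  (closing 1-jn rule on J2)

1  (I1 all integral)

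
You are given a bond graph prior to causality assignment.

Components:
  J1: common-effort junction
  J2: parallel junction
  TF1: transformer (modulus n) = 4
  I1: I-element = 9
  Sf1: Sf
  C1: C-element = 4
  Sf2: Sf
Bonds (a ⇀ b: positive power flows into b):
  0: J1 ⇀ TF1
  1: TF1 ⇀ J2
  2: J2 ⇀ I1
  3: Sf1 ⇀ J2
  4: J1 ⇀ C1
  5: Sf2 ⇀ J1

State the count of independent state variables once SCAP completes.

#3 stroke at Sf1  (Sf1 (Sf) sets flow on bond)
#5 stroke at Sf2  (Sf2 fixes flow; stroke at Sf2)
#2 stroke at I1  (I1 integral (f out))
#1 stroke at J2  (only one effort-in slot at J2)
#0 stroke at TF1  (TF1: transformer flips bond 1)
#4 stroke at J1  (J1 needs exactly one e-in)

2  (C1, I1 all integral)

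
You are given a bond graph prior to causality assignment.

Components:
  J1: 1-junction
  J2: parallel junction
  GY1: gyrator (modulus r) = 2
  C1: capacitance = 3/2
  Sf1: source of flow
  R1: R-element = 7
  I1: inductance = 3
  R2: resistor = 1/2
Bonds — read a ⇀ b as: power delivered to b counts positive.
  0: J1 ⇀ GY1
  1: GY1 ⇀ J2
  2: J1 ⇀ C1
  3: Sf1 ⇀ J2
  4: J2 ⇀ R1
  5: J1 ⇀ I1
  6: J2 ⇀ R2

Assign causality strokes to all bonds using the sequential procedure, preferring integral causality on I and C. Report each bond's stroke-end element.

#3 |Sf1  (Sf1: flow source, stroke at near end)
#2 |J1  (prefer integral on C1)
#5 |I1  (I1 outputs flow p/I1)
#0 |J1  (common-f at J1 fixed by 5)
#1 |J2  (GY GY1: same side as bond 0)
#4 |R1  (J2 effort already set via bond 1)
#6 |R2  (0-jn J2 has e-setter on 1)

β0 |J1
β1 |J2
β2 |J1
β3 |Sf1
β4 |R1
β5 |I1
β6 |R2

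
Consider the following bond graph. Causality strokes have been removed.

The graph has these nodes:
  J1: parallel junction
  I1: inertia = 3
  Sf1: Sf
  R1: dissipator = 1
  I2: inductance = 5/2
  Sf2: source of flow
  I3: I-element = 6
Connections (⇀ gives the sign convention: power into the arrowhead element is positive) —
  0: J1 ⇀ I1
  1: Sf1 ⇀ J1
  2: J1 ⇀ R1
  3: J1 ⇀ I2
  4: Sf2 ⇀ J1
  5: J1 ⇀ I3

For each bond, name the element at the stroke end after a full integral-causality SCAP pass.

bond 0 stroke→I1
bond 1 stroke→Sf1
bond 2 stroke→J1
bond 3 stroke→I2
bond 4 stroke→Sf2
bond 5 stroke→I3

β1 →Sf1  (Sf1 fixes flow; stroke at Sf1)
β4 →Sf2  (Sf2: flow source, stroke at near end)
β0 →I1  (I1 outputs flow p/I1)
β3 →I2  (prefer integral on I2)
β5 →I3  (I3: I, integral causality)
β2 →J1  (J1: last free bond brings effort in)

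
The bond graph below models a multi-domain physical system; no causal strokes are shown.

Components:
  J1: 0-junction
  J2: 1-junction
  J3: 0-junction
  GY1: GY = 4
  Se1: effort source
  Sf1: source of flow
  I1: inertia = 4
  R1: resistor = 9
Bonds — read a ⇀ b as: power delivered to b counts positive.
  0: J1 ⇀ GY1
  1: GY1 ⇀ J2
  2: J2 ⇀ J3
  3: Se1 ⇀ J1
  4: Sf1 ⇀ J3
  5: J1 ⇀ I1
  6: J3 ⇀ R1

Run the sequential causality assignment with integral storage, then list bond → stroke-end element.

bond 3 →J1  (Se1 fixes effort; stroke away)
bond 4 →Sf1  (Sf1: flow source, stroke at near end)
bond 0 →GY1  (J1 effort already set via bond 3)
bond 5 →I1  (common-e at J1 fixed by 3)
bond 1 →GY1  (GY1: gyrator matches bond 0)
bond 2 →J2  (1-jn J2 has f-setter on 1)
bond 6 →J3  (only one effort-in slot at J3)

β0 stroke→GY1
β1 stroke→GY1
β2 stroke→J2
β3 stroke→J1
β4 stroke→Sf1
β5 stroke→I1
β6 stroke→J3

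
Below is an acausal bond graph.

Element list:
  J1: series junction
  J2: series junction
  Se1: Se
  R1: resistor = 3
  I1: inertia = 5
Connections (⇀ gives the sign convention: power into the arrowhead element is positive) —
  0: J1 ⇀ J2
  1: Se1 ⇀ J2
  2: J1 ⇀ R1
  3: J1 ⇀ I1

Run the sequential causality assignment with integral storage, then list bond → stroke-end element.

#0 →J1
#1 →J2
#2 →J1
#3 →I1

#1 |J2  (source Se1 imposes e)
#0 |J1  (J2: last free bond brings flow in)
#3 |I1  (I1 outputs flow p/I1)
#2 |J1  (common-f at J1 fixed by 3)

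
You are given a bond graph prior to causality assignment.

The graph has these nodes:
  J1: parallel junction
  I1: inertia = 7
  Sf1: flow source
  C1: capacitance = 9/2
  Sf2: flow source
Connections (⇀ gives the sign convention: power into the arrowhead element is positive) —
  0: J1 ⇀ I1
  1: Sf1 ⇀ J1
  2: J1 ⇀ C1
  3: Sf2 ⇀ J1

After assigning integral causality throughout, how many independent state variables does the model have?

#1 |Sf1  (Sf1 fixes flow; stroke at Sf1)
#3 |Sf2  (Sf2 fixes flow; stroke at Sf2)
#0 |I1  (prefer integral on I1)
#2 |J1  (J1: last free bond brings effort in)

2  (C1, I1 all integral)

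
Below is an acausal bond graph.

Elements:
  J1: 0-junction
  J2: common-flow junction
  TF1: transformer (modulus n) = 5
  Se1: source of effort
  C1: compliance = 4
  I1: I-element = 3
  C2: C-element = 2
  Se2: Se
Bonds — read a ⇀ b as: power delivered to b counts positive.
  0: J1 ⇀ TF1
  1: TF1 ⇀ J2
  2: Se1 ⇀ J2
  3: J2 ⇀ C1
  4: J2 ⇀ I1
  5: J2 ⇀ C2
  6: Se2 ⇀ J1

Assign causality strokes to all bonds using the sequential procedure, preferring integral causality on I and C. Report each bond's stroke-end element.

b2 |J2  (Se1 fixes effort; stroke away)
b6 |J1  (Se2 (Se) sets effort on bond)
b0 |TF1  (J1: bond 6 brought effort, rest push out)
b1 |J2  (TF TF1: opposite of bond 0)
b3 |J2  (C1: C, integral causality)
b4 |I1  (prefer integral on I1)
b5 |J2  (common-f at J2 fixed by 4)

bond 0 stroke at TF1
bond 1 stroke at J2
bond 2 stroke at J2
bond 3 stroke at J2
bond 4 stroke at I1
bond 5 stroke at J2
bond 6 stroke at J1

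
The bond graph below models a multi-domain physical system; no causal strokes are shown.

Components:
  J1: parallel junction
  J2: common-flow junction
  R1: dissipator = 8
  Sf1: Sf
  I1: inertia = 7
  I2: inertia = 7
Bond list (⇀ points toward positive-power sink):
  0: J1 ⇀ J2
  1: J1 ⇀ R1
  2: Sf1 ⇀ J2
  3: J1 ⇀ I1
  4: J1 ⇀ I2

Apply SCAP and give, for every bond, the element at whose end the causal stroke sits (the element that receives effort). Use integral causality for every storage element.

b2 |Sf1  (Sf1 (Sf) sets flow on bond)
b0 |J2  (J2 flow already set via bond 2)
b3 |I1  (I1: I, integral causality)
b4 |I2  (I2: I, integral causality)
b1 |J1  (only one effort-in slot at J1)

β0 |J2
β1 |J1
β2 |Sf1
β3 |I1
β4 |I2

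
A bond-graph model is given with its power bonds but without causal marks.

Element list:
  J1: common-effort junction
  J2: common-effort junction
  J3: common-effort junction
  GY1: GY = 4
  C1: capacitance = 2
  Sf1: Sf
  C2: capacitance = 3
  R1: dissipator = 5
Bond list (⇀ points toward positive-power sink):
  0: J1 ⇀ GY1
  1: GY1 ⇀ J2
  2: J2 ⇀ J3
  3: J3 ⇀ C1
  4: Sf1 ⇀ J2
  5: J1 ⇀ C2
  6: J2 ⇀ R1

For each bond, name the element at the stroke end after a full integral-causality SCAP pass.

#0 stroke→GY1
#1 stroke→GY1
#2 stroke→J2
#3 stroke→J3
#4 stroke→Sf1
#5 stroke→J1
#6 stroke→R1

β4 →Sf1  (Sf1 fixes flow; stroke at Sf1)
β3 →J3  (prefer integral on C1)
β2 →J2  (common-e at J3 fixed by 3)
β1 →GY1  (J2 effort already set via bond 2)
β6 →R1  (J2 effort already set via bond 2)
β0 →GY1  (through GY1, causality inverts; strokes same side of GY1)
β5 →J1  (closing 0-jn rule on J1)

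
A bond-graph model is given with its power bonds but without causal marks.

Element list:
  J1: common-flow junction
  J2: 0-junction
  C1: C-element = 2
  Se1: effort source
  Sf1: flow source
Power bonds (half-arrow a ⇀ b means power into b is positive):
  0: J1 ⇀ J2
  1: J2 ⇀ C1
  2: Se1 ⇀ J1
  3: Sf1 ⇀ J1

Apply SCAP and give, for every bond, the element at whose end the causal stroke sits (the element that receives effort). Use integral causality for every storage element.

bond 2 stroke→J1  (source Se1 imposes e)
bond 3 stroke→Sf1  (Sf1: flow source, stroke at near end)
bond 0 stroke→J1  (J1 flow already set via bond 3)
bond 1 stroke→J2  (closing 0-jn rule on J2)

bond 0 stroke→J1
bond 1 stroke→J2
bond 2 stroke→J1
bond 3 stroke→Sf1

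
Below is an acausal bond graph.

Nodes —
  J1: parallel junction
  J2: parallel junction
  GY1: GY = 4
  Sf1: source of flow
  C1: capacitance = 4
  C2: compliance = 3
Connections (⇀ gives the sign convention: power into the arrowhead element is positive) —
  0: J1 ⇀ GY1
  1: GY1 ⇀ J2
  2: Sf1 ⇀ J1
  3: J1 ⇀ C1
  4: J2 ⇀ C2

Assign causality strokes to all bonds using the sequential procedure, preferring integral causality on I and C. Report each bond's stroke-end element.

bond 0 stroke→GY1
bond 1 stroke→GY1
bond 2 stroke→Sf1
bond 3 stroke→J1
bond 4 stroke→J2

bond 2 |Sf1  (source Sf1 imposes f)
bond 3 |J1  (prefer integral on C1)
bond 0 |GY1  (J1 effort already set via bond 3)
bond 1 |GY1  (GY1 both-in/both-out from 0)
bond 4 |J2  (J2 needs exactly one e-in)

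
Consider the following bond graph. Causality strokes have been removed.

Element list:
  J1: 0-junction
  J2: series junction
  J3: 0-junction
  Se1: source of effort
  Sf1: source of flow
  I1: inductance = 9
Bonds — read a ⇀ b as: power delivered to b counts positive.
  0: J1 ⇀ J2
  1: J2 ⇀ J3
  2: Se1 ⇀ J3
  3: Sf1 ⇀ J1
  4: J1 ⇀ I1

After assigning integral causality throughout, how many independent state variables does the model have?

b2 stroke at J3  (Se1: effort source, stroke at far end)
b3 stroke at Sf1  (Sf1: flow source, stroke at near end)
b1 stroke at J2  (J3 effort already set via bond 2)
b0 stroke at J1  (J2: last free bond brings flow in)
b4 stroke at I1  (J1: bond 0 brought effort, rest push out)

1  (I1 all integral)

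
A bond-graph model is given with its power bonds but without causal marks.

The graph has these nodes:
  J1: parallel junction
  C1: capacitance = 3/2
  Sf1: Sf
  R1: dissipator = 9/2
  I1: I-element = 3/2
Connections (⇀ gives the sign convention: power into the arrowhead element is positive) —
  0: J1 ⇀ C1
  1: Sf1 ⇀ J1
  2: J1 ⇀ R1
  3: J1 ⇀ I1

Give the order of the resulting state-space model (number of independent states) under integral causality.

#1 |Sf1  (source Sf1 imposes f)
#0 |J1  (prefer integral on C1)
#2 |R1  (J1 effort already set via bond 0)
#3 |I1  (J1 effort already set via bond 0)

2  (C1, I1 all integral)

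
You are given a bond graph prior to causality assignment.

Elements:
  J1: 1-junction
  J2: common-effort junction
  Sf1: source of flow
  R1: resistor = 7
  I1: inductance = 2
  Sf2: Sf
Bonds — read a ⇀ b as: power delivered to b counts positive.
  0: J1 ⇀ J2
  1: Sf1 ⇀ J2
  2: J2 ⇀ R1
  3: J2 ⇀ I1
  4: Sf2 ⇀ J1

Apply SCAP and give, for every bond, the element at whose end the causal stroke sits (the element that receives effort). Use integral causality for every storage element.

bond 1 →Sf1  (source Sf1 imposes f)
bond 4 →Sf2  (source Sf2 imposes f)
bond 0 →J1  (J1 flow already set via bond 4)
bond 3 →I1  (I1 outputs flow p/I1)
bond 2 →J2  (J2 needs exactly one e-in)

b0 stroke→J1
b1 stroke→Sf1
b2 stroke→J2
b3 stroke→I1
b4 stroke→Sf2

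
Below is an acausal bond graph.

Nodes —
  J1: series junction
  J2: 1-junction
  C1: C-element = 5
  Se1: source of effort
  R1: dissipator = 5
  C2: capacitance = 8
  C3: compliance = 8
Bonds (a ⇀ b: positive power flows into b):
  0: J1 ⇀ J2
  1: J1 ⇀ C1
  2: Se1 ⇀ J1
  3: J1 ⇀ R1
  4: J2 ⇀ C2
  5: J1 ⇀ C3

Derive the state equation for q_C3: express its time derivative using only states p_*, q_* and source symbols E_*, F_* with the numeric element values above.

bond 2 →J1  (Se1 fixes effort; stroke away)
bond 1 →J1  (C1 outputs effort q/C1)
bond 4 →J2  (C2 integral (e out))
bond 0 →J1  (closing 1-jn rule on J2)
bond 5 →J1  (C3 outputs effort q/C3)
bond 3 →R1  (J1: last free bond brings flow in)

dq_C3/dt = E_Se1/5 - q_C1/25 - q_C2/40 - q_C3/40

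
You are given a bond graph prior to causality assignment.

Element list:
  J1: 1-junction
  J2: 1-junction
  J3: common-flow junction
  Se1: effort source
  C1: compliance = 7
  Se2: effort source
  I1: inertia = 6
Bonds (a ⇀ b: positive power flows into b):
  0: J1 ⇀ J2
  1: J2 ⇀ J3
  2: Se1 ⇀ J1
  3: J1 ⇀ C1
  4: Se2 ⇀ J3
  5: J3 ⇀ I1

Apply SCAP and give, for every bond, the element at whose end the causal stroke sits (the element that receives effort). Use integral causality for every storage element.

b2 stroke→J1  (Se1 (Se) sets effort on bond)
b4 stroke→J3  (Se2: effort source, stroke at far end)
b3 stroke→J1  (prefer integral on C1)
b0 stroke→J2  (J1 needs exactly one f-in)
b1 stroke→J3  (closing 1-jn rule on J2)
b5 stroke→I1  (J3 needs exactly one f-in)

β0 stroke→J2
β1 stroke→J3
β2 stroke→J1
β3 stroke→J1
β4 stroke→J3
β5 stroke→I1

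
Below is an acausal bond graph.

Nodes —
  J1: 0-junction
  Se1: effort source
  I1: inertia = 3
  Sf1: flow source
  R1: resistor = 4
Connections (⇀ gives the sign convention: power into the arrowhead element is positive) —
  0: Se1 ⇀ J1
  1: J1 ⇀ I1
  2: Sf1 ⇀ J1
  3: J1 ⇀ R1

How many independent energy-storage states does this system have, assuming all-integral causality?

1  (I1 all integral)

b0 |J1  (source Se1 imposes e)
b2 |Sf1  (Sf1 fixes flow; stroke at Sf1)
b1 |I1  (J1 effort already set via bond 0)
b3 |R1  (common-e at J1 fixed by 0)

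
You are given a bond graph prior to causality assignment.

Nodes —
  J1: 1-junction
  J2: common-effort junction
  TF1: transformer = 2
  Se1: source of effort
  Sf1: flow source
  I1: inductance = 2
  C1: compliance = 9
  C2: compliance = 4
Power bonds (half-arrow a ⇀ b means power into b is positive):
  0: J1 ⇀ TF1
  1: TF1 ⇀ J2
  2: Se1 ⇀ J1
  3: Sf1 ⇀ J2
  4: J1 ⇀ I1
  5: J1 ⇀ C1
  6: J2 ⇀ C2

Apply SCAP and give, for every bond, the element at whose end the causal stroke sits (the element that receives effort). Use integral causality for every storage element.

b2 stroke→J1  (Se1 (Se) sets effort on bond)
b3 stroke→Sf1  (Sf1: flow source, stroke at near end)
b4 stroke→I1  (I1 outputs flow p/I1)
b0 stroke→J1  (common-f at J1 fixed by 4)
b5 stroke→J1  (1-jn J1 has f-setter on 4)
b1 stroke→TF1  (through TF1, causality passes straight; one stroke at TF1)
b6 stroke→J2  (J2 needs exactly one e-in)

#0 stroke→J1
#1 stroke→TF1
#2 stroke→J1
#3 stroke→Sf1
#4 stroke→I1
#5 stroke→J1
#6 stroke→J2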